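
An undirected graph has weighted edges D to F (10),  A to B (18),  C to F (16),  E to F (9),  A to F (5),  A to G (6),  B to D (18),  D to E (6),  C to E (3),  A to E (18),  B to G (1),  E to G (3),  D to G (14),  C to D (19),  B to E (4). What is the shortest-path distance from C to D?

Checking several routes:
C - E - G - D: 3 + 3 + 14 = 20
C - E - B - D: 3 + 4 + 18 = 25
C - E - B - G - D: 3 + 4 + 1 + 14 = 22
C - E - F - D: 3 + 9 + 10 = 22
C - E - D: 3 + 6 = 9
C - D: 19
The minimum is 9.

9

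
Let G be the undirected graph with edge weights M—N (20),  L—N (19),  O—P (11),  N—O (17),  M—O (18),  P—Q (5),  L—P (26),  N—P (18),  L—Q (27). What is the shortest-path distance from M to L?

Some routes from M to L:
M→O→N→L: 18 + 17 + 19 = 54
M→O→P→Q→L: 18 + 11 + 5 + 27 = 61
M→O→P→N→L: 18 + 11 + 18 + 19 = 66
M→N→P→L: 20 + 18 + 26 = 64
M→N→L: 20 + 19 = 39
M→O→P→L: 18 + 11 + 26 = 55
Shortest: 39.

39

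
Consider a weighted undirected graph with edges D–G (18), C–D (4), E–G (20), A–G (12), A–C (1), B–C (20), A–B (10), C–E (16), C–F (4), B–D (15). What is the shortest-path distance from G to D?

17

Some routes from G to D:
G -> A -> B -> D: 12 + 10 + 15 = 37
G -> E -> C -> D: 20 + 16 + 4 = 40
G -> A -> B -> C -> D: 12 + 10 + 20 + 4 = 46
G -> A -> C -> D: 12 + 1 + 4 = 17
G -> D: 18
Best route has total 17.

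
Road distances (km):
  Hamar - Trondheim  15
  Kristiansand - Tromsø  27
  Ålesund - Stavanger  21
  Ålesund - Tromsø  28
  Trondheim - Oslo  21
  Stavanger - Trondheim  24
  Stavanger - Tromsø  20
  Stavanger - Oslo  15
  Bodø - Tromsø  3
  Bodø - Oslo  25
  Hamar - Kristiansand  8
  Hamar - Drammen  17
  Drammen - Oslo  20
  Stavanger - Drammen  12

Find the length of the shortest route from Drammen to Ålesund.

Checking several routes:
Drammen → Stavanger → Tromsø → Ålesund: 12 + 20 + 28 = 60
Drammen → Oslo → Stavanger → Ålesund: 20 + 15 + 21 = 56
Drammen → Hamar → Trondheim → Stavanger → Ålesund: 17 + 15 + 24 + 21 = 77
Drammen → Stavanger → Ålesund: 12 + 21 = 33
Drammen → Oslo → Bodø → Tromsø → Ålesund: 20 + 25 + 3 + 28 = 76
Best route has total 33 km.

33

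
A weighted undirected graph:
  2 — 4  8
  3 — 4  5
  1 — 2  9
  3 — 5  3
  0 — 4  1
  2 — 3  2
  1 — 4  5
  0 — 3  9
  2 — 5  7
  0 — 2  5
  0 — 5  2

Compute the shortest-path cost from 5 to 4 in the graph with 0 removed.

Some routes from 5 to 4 avoiding 0:
5→3→2→4: 3 + 2 + 8 = 13
5→2→4: 7 + 8 = 15
5→2→3→4: 7 + 2 + 5 = 14
5→3→4: 3 + 5 = 8
Shortest: 8.

8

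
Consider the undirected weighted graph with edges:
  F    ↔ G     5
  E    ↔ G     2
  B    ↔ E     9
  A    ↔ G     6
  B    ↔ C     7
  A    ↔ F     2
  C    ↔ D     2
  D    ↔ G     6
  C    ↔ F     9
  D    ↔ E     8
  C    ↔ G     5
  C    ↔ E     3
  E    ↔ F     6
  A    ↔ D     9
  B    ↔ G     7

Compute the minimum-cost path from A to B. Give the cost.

13

Checking several routes:
A - G - B: 6 + 7 = 13
A - F - G - B: 2 + 5 + 7 = 14
A - F - E - B: 2 + 6 + 9 = 17
Shortest: 13.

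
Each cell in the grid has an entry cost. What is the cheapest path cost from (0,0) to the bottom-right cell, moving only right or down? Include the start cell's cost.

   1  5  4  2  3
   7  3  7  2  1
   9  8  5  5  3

Cheapest: r0c0 → r0c1 → r0c2 → r0c3 → r1c3 → r1c4 → r2c4
  1 + 5 + 4 + 2 + 2 + 1 + 3 = 18

18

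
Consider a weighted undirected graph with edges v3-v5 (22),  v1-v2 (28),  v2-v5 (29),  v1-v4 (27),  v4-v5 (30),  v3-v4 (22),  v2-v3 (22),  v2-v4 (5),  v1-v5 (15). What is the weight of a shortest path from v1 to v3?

Checking several routes:
v1 -> v4 -> v2 -> v3: 27 + 5 + 22 = 54
v1 -> v5 -> v3: 15 + 22 = 37
v1 -> v4 -> v3: 27 + 22 = 49
v1 -> v2 -> v4 -> v3: 28 + 5 + 22 = 55
v1 -> v2 -> v3: 28 + 22 = 50
Best route has total 37.

37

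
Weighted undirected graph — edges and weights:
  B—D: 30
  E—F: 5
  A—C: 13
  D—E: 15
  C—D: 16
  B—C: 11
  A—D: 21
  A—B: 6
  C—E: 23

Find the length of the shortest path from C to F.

Routes from C to F:
C→B→A→D→E→F: 11 + 6 + 21 + 15 + 5 = 58
C→E→F: 23 + 5 = 28
C→D→E→F: 16 + 15 + 5 = 36
C→A→D→E→F: 13 + 21 + 15 + 5 = 54
C→A→B→D→E→F: 13 + 6 + 30 + 15 + 5 = 69
C→B→D→E→F: 11 + 30 + 15 + 5 = 61
Best route has total 28.

28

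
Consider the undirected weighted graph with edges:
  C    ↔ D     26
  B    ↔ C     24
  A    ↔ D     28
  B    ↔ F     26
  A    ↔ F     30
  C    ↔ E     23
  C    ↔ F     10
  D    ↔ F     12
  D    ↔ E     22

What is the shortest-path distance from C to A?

Comparing a few candidate routes:
C - D - F - A: 26 + 12 + 30 = 68
C - D - A: 26 + 28 = 54
C - F - D - A: 10 + 12 + 28 = 50
C - F - A: 10 + 30 = 40
C - E - D - A: 23 + 22 + 28 = 73
Shortest: 40.

40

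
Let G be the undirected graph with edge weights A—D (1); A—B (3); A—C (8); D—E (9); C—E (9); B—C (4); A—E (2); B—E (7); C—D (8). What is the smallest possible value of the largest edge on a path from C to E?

4

Comparing a few candidate routes:
C→A→E: max(8, 2) = 8
C→B→A→E: max(4, 3, 2) = 4
C→B→E: max(4, 7) = 7
C→A→B→E: max(8, 3, 7) = 8
Best route has worst link 4.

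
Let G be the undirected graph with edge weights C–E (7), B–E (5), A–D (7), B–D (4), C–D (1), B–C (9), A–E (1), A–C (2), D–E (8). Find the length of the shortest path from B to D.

Comparing a few candidate routes:
B -> D: 4
B -> C -> D: 9 + 1 = 10
B -> E -> C -> D: 5 + 7 + 1 = 13
B -> E -> D: 5 + 8 = 13
B -> E -> A -> C -> D: 5 + 1 + 2 + 1 = 9
The minimum is 4.

4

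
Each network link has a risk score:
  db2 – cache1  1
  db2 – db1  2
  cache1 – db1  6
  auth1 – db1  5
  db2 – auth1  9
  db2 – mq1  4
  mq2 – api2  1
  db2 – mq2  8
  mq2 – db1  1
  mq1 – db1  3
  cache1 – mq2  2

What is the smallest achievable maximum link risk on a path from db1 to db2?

Checking several routes:
db1 - mq1 - db2: max(3, 4) = 4
db1 - mq2 - cache1 - db2: max(1, 2, 1) = 2
db1 - db2: max(2) = 2
Best route has worst link 2.

2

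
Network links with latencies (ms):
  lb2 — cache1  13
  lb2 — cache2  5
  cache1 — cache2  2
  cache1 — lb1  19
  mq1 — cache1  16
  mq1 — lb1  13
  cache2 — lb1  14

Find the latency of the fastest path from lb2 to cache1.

A few of the lb2→cache1 routes:
lb2 → cache2 → lb1 → cache1: 5 + 14 + 19 = 38
lb2 → cache2 → cache1: 5 + 2 = 7
lb2 → cache1: 13
Best route has total 7 ms.

7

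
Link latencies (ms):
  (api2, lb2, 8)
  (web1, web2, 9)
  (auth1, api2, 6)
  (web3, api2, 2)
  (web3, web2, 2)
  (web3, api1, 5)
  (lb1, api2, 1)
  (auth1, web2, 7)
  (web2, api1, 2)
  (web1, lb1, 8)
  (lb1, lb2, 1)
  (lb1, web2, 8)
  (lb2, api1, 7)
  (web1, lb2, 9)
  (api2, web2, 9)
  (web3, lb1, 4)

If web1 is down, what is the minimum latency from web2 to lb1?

Some routes from web2 to lb1 avoiding web1:
web2 → lb1: 8
web2 → api1 → lb2 → lb1: 2 + 7 + 1 = 10
web2 → web3 → api2 → lb1: 2 + 2 + 1 = 5
web2 → api2 → lb1: 9 + 1 = 10
web2 → web3 → lb1: 2 + 4 = 6
web2 → api1 → web3 → api2 → lb1: 2 + 5 + 2 + 1 = 10
Best route has total 5 ms.

5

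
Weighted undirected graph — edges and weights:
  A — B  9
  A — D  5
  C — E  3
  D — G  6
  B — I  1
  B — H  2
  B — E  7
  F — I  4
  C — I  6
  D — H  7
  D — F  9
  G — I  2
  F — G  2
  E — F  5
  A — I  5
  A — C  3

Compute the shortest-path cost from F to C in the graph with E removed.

10

A few of the F→C routes:
F→G→D→A→C: 2 + 6 + 5 + 3 = 16
F→I→C: 4 + 6 = 10
F→I→A→C: 4 + 5 + 3 = 12
F→G→I→C: 2 + 2 + 6 = 10
F→G→I→A→C: 2 + 2 + 5 + 3 = 12
Shortest: 10.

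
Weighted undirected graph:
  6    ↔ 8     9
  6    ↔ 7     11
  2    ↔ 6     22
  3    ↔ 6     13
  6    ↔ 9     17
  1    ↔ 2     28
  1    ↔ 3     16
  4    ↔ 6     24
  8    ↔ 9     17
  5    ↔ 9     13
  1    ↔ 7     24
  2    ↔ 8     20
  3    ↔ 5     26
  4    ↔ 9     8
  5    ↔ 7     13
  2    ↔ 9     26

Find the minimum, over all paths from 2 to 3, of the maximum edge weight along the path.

Checking several routes:
2 - 8 - 9 - 6 - 3: max(20, 17, 17, 13) = 20
2 - 8 - 9 - 5 - 7 - 6 - 3: max(20, 17, 13, 13, 11, 13) = 20
2 - 8 - 6 - 3: max(20, 9, 13) = 20
2 - 6 - 3: max(22, 13) = 22
Best route has worst link 20.

20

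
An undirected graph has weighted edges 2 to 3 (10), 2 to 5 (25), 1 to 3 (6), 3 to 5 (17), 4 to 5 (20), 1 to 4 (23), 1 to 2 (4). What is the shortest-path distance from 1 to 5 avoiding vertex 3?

Candidate routes:
1 - 4 - 5: 23 + 20 = 43
1 - 2 - 5: 4 + 25 = 29
The minimum is 29.

29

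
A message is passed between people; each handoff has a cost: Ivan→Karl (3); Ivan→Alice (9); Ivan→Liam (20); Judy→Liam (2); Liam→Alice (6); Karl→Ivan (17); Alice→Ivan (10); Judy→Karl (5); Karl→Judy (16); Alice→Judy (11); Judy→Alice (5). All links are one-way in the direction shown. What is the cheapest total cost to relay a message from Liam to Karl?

19

Routes from Liam to Karl:
Liam - Alice - Judy - Karl: 6 + 11 + 5 = 22
Liam - Alice - Ivan - Karl: 6 + 10 + 3 = 19
The minimum is 19.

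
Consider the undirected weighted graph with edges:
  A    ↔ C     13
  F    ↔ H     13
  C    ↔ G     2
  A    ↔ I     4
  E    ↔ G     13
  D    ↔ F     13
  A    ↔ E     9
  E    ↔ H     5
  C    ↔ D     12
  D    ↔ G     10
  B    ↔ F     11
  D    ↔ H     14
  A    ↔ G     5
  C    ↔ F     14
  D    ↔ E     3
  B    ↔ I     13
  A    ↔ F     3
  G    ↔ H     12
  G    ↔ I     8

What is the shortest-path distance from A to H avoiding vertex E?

Some routes from A to H avoiding E:
A → G → H: 5 + 12 = 17
A → C → G → H: 13 + 2 + 12 = 27
A → F → H: 3 + 13 = 16
A → I → G → H: 4 + 8 + 12 = 24
Best route has total 16.

16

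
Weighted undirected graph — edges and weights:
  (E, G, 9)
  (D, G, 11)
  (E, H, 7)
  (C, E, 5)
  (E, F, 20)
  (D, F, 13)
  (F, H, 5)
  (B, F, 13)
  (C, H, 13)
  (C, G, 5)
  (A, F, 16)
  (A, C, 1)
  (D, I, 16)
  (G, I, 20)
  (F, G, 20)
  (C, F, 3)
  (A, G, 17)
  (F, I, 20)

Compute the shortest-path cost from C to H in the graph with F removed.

12

Paths from C to H avoiding F:
C -> E -> H: 5 + 7 = 12
C -> G -> E -> H: 5 + 9 + 7 = 21
C -> H: 13
C -> A -> G -> E -> H: 1 + 17 + 9 + 7 = 34
The minimum is 12.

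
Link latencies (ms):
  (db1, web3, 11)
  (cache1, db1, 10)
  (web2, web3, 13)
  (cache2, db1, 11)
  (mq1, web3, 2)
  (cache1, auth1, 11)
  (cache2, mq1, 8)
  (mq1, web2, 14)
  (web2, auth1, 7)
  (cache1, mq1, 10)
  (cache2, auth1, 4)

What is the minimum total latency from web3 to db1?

Some routes from web3 to db1:
web3 → mq1 → cache1 → db1: 2 + 10 + 10 = 22
web3 → db1: 11
web3 → mq1 → cache2 → auth1 → cache1 → db1: 2 + 8 + 4 + 11 + 10 = 35
web3 → mq1 → cache2 → db1: 2 + 8 + 11 = 21
Shortest: 11 ms.

11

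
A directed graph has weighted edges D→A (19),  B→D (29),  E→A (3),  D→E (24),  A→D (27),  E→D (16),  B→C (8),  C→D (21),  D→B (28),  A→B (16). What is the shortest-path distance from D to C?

Routes from D to C:
D-E-A-B-C: 24 + 3 + 16 + 8 = 51
D-B-C: 28 + 8 = 36
D-A-B-C: 19 + 16 + 8 = 43
The minimum is 36.

36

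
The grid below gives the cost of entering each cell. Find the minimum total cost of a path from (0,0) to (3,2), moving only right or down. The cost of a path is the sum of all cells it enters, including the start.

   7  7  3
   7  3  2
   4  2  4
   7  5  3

One optimal route is [0,0] [0,1] [0,2] [1,2] [2,2] [3,2].
Its cost is 7 + 7 + 3 + 2 + 4 + 3 = 26.

26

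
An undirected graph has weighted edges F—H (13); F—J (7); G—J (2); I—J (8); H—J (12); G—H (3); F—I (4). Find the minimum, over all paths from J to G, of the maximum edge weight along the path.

2

Routes from J to G:
J → F → H → G: max(7, 13, 3) = 13
J → G: max(2) = 2
J → H → G: max(12, 3) = 12
J → I → F → H → G: max(8, 4, 13, 3) = 13
Best route has worst link 2.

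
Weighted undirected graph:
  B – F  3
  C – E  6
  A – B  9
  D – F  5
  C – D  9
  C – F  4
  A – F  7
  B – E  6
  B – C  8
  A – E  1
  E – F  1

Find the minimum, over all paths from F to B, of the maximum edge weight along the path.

3

Comparing a few candidate routes:
F -> B: max(3) = 3
F -> C -> E -> B: max(4, 6, 6) = 6
F -> E -> B: max(1, 6) = 6
The minimum achievable maximum is 3.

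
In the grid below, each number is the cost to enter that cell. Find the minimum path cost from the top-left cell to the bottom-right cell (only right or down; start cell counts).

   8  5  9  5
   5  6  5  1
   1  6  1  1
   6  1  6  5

Path [0,0]→[1,0]→[2,0]→[2,1]→[2,2]→[2,3]→[3,3]: 8 + 5 + 1 + 6 + 1 + 1 + 5 = 27.
(Top row then right column would cost 34.)

27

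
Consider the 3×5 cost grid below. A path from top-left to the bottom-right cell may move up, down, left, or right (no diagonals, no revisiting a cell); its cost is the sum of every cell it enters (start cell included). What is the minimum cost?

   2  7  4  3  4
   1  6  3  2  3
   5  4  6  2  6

22

One optimal route is (0,0) (1,0) (1,1) (1,2) (1,3) (2,3) (2,4).
Its cost is 2 + 1 + 6 + 3 + 2 + 2 + 6 = 22.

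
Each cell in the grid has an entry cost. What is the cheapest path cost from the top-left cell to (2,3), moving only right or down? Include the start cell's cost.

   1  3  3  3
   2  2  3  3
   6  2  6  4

15

Take (0,0) (1,0) (1,1) (1,2) (1,3) (2,3) for a total of 1 + 2 + 2 + 3 + 3 + 4 = 15.
For comparison, the top-then-right route costs 17.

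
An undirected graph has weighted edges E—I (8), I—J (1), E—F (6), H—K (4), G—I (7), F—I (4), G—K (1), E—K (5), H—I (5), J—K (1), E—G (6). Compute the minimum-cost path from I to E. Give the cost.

Some routes from I to E:
I -> E: 8
I -> J -> K -> G -> E: 1 + 1 + 1 + 6 = 9
I -> J -> K -> E: 1 + 1 + 5 = 7
I -> F -> E: 4 + 6 = 10
Shortest: 7.

7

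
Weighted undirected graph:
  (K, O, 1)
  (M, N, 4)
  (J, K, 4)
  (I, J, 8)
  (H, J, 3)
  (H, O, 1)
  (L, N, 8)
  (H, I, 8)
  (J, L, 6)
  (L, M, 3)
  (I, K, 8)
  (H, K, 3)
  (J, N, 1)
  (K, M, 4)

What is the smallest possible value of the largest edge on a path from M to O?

Some routes from M to O:
M→K→H→O: max(4, 3, 1) = 4
M→K→O: max(4, 1) = 4
M→K→J→H→O: max(4, 4, 3, 1) = 4
M→N→J→K→H→O: max(4, 1, 4, 3, 1) = 4
Smallest bottleneck: 4.

4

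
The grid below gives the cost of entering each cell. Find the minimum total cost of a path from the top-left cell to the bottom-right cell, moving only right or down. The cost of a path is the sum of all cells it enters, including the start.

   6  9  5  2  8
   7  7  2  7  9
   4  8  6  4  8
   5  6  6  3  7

Take (0,0)→(0,1)→(0,2)→(1,2)→(2,2)→(2,3)→(3,3)→(3,4) for a total of 6 + 9 + 5 + 2 + 6 + 4 + 3 + 7 = 42.
For comparison, the top-then-right route costs 54.

42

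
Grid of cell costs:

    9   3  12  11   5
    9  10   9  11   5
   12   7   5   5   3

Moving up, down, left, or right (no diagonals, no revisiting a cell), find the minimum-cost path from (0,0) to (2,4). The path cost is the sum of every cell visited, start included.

One optimal route is [0,0] → [0,1] → [1,1] → [2,1] → [2,2] → [2,3] → [2,4].
Its cost is 9 + 3 + 10 + 7 + 5 + 5 + 3 = 42.

42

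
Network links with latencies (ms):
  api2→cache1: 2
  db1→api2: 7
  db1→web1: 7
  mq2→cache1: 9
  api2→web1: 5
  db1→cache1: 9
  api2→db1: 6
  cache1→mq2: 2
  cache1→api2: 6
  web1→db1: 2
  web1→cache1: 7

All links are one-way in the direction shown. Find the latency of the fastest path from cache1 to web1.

Paths from cache1 to web1:
cache1 - api2 - db1 - web1: 6 + 6 + 7 = 19
cache1 - api2 - web1: 6 + 5 = 11
The minimum is 11 ms.

11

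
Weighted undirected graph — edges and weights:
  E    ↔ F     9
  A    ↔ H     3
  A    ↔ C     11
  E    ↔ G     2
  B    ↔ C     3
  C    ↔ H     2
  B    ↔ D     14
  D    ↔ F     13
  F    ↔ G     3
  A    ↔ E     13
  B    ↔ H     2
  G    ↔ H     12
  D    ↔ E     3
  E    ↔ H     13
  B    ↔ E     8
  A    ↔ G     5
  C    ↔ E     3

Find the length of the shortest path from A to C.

Checking several routes:
A - C: 11
A - E - C: 13 + 3 = 16
A - H - C: 3 + 2 = 5
A - H - B - C: 3 + 2 + 3 = 8
A - G - E - C: 5 + 2 + 3 = 10
The minimum is 5.

5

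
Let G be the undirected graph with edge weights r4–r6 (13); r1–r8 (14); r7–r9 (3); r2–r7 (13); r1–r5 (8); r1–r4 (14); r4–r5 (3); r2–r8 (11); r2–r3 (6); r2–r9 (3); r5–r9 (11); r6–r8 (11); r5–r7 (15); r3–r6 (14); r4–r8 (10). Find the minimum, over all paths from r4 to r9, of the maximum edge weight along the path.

Comparing a few candidate routes:
r4 → r5 → r9: max(3, 11) = 11
r4 → r6 → r8 → r2 → r7 → r9: max(13, 11, 11, 13, 3) = 13
r4 → r6 → r8 → r2 → r9: max(13, 11, 11, 3) = 13
r4 → r8 → r2 → r9: max(10, 11, 3) = 11
The minimum achievable maximum is 11.

11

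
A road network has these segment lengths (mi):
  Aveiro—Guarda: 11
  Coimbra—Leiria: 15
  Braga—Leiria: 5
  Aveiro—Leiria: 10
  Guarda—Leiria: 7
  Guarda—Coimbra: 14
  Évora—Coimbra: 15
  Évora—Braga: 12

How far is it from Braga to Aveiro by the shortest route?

Checking several routes:
Braga - Évora - Coimbra - Guarda - Aveiro: 12 + 15 + 14 + 11 = 52
Braga - Leiria - Guarda - Aveiro: 5 + 7 + 11 = 23
Braga - Évora - Coimbra - Leiria - Aveiro: 12 + 15 + 15 + 10 = 52
Braga - Leiria - Aveiro: 5 + 10 = 15
Braga - Leiria - Coimbra - Guarda - Aveiro: 5 + 15 + 14 + 11 = 45
The minimum is 15 mi.

15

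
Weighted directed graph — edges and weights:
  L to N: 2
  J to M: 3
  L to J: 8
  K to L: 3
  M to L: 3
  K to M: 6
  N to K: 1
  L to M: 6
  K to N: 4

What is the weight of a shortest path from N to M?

7

Paths from N to M:
N - K - M: 1 + 6 = 7
N - K - L - J - M: 1 + 3 + 8 + 3 = 15
N - K - L - M: 1 + 3 + 6 = 10
Shortest: 7.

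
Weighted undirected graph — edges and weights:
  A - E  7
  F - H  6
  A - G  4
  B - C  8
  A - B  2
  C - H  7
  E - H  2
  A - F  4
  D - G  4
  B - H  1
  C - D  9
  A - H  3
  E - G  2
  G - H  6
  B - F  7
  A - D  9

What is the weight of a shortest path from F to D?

12

A few of the F→D routes:
F → A → G → D: 4 + 4 + 4 = 12
F → A → H → E → G → D: 4 + 3 + 2 + 2 + 4 = 15
F → H → E → G → D: 6 + 2 + 2 + 4 = 14
F → A → D: 4 + 9 = 13
F → A → B → H → E → G → D: 4 + 2 + 1 + 2 + 2 + 4 = 15
Shortest: 12.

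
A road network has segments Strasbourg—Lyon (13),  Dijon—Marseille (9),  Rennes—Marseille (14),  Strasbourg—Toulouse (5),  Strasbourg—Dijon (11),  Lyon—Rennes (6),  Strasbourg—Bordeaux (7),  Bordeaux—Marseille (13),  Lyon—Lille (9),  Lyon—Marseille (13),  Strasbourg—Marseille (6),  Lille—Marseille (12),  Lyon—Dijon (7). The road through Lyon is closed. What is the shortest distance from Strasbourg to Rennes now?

20

Routes from Strasbourg to Rennes avoiding Lyon:
Strasbourg - Marseille - Rennes: 6 + 14 = 20
Strasbourg - Dijon - Marseille - Rennes: 11 + 9 + 14 = 34
Strasbourg - Bordeaux - Marseille - Rennes: 7 + 13 + 14 = 34
Best route has total 20 km.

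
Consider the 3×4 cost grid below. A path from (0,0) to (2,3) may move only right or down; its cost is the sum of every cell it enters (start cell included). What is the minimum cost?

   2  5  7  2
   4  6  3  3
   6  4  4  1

Best path: (0,0) (1,0) (1,1) (1,2) (1,3) (2,3)
Cost: 2 + 4 + 6 + 3 + 3 + 1 = 19

19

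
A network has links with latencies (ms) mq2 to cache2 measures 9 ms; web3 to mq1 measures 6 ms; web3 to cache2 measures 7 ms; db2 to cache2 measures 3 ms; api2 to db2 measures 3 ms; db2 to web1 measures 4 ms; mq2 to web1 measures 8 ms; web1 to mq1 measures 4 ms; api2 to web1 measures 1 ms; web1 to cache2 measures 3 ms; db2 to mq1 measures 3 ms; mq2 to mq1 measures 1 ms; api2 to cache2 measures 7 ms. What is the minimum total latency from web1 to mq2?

Checking several routes:
web1 - mq1 - mq2: 4 + 1 = 5
web1 - db2 - mq1 - mq2: 4 + 3 + 1 = 8
web1 - cache2 - db2 - mq1 - mq2: 3 + 3 + 3 + 1 = 10
web1 - api2 - db2 - mq1 - mq2: 1 + 3 + 3 + 1 = 8
web1 - mq2: 8
web1 - cache2 - mq2: 3 + 9 = 12
Best route has total 5 ms.

5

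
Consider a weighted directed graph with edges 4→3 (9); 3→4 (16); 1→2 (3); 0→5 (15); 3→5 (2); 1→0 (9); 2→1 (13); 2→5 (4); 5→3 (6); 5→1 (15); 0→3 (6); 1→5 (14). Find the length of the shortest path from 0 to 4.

Candidate routes:
0 -> 3 -> 4: 6 + 16 = 22
0 -> 5 -> 3 -> 4: 15 + 6 + 16 = 37
The minimum is 22.

22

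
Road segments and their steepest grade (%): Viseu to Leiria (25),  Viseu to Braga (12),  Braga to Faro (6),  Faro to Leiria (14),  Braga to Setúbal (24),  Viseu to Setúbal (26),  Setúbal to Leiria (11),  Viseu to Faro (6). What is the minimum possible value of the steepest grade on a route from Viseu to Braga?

Some routes from Viseu to Braga:
Viseu-Leiria-Faro-Braga: max(25, 14, 6) = 25
Viseu-Setúbal-Braga: max(26, 24) = 26
Viseu-Braga: max(12) = 12
Viseu-Leiria-Setúbal-Braga: max(25, 11, 24) = 25
Viseu-Faro-Braga: max(6, 6) = 6
Viseu-Faro-Leiria-Setúbal-Braga: max(6, 14, 11, 24) = 24
The minimum achievable maximum is 6%.

6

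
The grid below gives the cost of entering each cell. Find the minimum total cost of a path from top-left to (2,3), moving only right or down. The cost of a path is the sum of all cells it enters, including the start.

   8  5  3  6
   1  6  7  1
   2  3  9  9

Take (0,0) (0,1) (0,2) (0,3) (1,3) (2,3) for a total of 8 + 5 + 3 + 6 + 1 + 9 = 32.

32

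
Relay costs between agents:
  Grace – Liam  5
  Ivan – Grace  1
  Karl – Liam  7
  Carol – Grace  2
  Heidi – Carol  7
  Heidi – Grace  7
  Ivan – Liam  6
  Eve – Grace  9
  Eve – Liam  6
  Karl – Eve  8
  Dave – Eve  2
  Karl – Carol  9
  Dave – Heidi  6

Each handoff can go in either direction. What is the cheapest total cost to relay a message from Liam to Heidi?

12

A few of the Liam→Heidi routes:
Liam-Grace-Carol-Heidi: 5 + 2 + 7 = 14
Liam-Ivan-Grace-Heidi: 6 + 1 + 7 = 14
Liam-Grace-Heidi: 5 + 7 = 12
Best route has total 12.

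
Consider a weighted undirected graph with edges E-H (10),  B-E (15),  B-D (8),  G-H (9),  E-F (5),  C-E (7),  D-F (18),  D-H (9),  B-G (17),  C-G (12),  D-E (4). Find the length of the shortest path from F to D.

9

Some routes from F to D:
F -> E -> H -> D: 5 + 10 + 9 = 24
F -> E -> B -> D: 5 + 15 + 8 = 28
F -> E -> D: 5 + 4 = 9
F -> D: 18
F -> E -> C -> G -> H -> D: 5 + 7 + 12 + 9 + 9 = 42
The minimum is 9.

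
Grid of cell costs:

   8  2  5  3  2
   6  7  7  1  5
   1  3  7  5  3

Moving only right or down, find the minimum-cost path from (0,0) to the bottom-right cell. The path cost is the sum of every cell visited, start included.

One optimal route is [0,0]→[0,1]→[0,2]→[0,3]→[1,3]→[1,4]→[2,4].
Its cost is 8 + 2 + 5 + 3 + 1 + 5 + 3 = 27.

27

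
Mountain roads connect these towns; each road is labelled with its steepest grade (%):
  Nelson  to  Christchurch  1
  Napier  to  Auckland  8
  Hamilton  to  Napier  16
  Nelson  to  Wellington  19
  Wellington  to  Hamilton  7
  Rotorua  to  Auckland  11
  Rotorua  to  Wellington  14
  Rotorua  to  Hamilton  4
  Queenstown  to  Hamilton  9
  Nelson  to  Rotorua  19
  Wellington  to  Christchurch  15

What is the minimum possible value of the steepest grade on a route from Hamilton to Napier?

11

Routes from Hamilton to Napier:
Hamilton-Wellington-Christchurch-Nelson-Rotorua-Auckland-Napier: max(7, 15, 1, 19, 11, 8) = 19
Hamilton-Wellington-Nelson-Rotorua-Auckland-Napier: max(7, 19, 19, 11, 8) = 19
Hamilton-Rotorua-Auckland-Napier: max(4, 11, 8) = 11
Hamilton-Wellington-Rotorua-Auckland-Napier: max(7, 14, 11, 8) = 14
Hamilton-Napier: max(16) = 16
Smallest bottleneck: 11%.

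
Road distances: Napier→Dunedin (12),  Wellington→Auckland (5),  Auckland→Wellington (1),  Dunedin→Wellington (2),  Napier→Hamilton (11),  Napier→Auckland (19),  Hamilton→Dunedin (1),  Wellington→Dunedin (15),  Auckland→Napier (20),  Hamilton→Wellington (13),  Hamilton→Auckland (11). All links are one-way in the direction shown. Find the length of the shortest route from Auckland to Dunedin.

Routes from Auckland to Dunedin:
Auckland→Napier→Hamilton→Dunedin: 20 + 11 + 1 = 32
Auckland→Napier→Dunedin: 20 + 12 = 32
Auckland→Napier→Hamilton→Wellington→Dunedin: 20 + 11 + 13 + 15 = 59
Auckland→Wellington→Dunedin: 1 + 15 = 16
Shortest: 16.

16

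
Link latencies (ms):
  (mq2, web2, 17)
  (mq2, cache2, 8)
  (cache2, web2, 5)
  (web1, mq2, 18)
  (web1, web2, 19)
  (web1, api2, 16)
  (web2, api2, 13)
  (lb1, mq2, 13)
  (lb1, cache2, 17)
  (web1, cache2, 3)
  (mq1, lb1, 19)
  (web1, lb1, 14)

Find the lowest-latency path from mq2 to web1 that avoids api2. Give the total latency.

Checking several routes:
mq2 → web1: 18
mq2 → cache2 → web2 → web1: 8 + 5 + 19 = 32
mq2 → lb1 → cache2 → web1: 13 + 17 + 3 = 33
mq2 → lb1 → web1: 13 + 14 = 27
mq2 → cache2 → web1: 8 + 3 = 11
mq2 → web2 → cache2 → web1: 17 + 5 + 3 = 25
The minimum is 11 ms.

11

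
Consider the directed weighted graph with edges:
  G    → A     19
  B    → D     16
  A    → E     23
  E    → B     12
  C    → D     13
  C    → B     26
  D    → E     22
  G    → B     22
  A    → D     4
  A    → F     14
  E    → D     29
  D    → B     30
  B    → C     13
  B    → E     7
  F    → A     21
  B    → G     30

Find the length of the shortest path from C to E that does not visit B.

Paths from C to E avoiding B:
C → D → E: 13 + 22 = 35
Shortest: 35.

35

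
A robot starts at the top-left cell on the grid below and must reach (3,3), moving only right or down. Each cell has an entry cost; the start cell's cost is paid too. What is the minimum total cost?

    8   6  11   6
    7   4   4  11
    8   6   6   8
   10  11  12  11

Best path: (0,0) → (0,1) → (1,1) → (1,2) → (2,2) → (2,3) → (3,3)
Cost: 8 + 6 + 4 + 4 + 6 + 8 + 11 = 47

47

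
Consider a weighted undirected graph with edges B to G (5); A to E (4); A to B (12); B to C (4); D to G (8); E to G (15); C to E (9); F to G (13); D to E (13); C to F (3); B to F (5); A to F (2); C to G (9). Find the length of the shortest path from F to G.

Comparing a few candidate routes:
F-C-G: 3 + 9 = 12
F-B-G: 5 + 5 = 10
F-C-B-G: 3 + 4 + 5 = 12
Shortest: 10.

10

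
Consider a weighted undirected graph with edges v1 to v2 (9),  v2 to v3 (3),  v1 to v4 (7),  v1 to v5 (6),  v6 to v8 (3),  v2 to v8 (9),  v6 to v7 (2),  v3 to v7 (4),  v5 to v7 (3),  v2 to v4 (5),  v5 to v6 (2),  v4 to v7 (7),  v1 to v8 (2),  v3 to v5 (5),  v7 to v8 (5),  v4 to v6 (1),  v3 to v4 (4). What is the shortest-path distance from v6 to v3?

Checking several routes:
v6 -> v5 -> v3: 2 + 5 = 7
v6 -> v7 -> v3: 2 + 4 = 6
v6 -> v5 -> v7 -> v3: 2 + 3 + 4 = 9
v6 -> v4 -> v3: 1 + 4 = 5
Best route has total 5.

5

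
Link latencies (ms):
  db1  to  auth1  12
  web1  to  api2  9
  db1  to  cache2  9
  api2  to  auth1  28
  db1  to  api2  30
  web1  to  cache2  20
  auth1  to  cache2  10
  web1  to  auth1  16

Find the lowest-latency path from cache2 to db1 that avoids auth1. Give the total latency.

9

Routes from cache2 to db1 avoiding auth1:
cache2→db1: 9
cache2→web1→api2→db1: 20 + 9 + 30 = 59
Shortest: 9 ms.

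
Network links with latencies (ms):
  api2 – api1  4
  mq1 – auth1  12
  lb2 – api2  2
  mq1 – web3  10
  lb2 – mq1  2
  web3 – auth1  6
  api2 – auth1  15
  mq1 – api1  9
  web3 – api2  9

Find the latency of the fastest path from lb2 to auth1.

14

Some routes from lb2 to auth1:
lb2 → api2 → web3 → auth1: 2 + 9 + 6 = 17
lb2 → api2 → api1 → mq1 → auth1: 2 + 4 + 9 + 12 = 27
lb2 → mq1 → auth1: 2 + 12 = 14
lb2 → mq1 → api1 → api2 → web3 → auth1: 2 + 9 + 4 + 9 + 6 = 30
lb2 → api2 → auth1: 2 + 15 = 17
lb2 → mq1 → web3 → auth1: 2 + 10 + 6 = 18
Shortest: 14 ms.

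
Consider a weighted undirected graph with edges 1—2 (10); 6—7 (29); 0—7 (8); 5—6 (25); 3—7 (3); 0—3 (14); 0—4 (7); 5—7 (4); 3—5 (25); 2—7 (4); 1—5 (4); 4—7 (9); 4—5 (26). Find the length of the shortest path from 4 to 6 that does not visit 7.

Paths from 4 to 6 avoiding 7:
4 -> 5 -> 6: 26 + 25 = 51
4 -> 0 -> 3 -> 5 -> 6: 7 + 14 + 25 + 25 = 71
Best route has total 51.

51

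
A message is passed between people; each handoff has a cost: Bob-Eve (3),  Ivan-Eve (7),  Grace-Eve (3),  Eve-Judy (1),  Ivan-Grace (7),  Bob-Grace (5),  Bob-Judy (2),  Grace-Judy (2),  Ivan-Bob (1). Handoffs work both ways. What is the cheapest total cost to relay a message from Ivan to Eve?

4

A few of the Ivan→Eve routes:
Ivan → Bob → Grace → Eve: 1 + 5 + 3 = 9
Ivan → Bob → Eve: 1 + 3 = 4
Ivan → Eve: 7
Ivan → Bob → Judy → Grace → Eve: 1 + 2 + 2 + 3 = 8
Ivan → Bob → Judy → Eve: 1 + 2 + 1 = 4
Best route has total 4.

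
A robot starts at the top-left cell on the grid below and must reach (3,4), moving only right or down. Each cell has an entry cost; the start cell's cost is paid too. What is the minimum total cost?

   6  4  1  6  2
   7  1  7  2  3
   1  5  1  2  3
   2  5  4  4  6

28

Path [0,0]→[0,1]→[1,1]→[2,1]→[2,2]→[2,3]→[2,4]→[3,4]: 6 + 4 + 1 + 5 + 1 + 2 + 3 + 6 = 28.
For comparison, the top-then-right route costs 31.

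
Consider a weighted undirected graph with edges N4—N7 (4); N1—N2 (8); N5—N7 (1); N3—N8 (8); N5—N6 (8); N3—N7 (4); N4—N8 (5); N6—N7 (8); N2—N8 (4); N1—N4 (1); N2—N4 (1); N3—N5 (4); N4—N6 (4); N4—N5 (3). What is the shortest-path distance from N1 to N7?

Comparing a few candidate routes:
N1→N4→N6→N7: 1 + 4 + 8 = 13
N1→N4→N5→N3→N7: 1 + 3 + 4 + 4 = 12
N1→N4→N5→N7: 1 + 3 + 1 = 5
N1→N4→N7: 1 + 4 = 5
The minimum is 5.

5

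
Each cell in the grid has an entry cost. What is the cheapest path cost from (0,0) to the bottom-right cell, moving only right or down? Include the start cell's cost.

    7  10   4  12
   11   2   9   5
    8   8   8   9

42

One optimal route is (0,0)→(0,1)→(1,1)→(1,2)→(1,3)→(2,3).
Its cost is 7 + 10 + 2 + 9 + 5 + 9 = 42.
(Top row then right column would cost 47.)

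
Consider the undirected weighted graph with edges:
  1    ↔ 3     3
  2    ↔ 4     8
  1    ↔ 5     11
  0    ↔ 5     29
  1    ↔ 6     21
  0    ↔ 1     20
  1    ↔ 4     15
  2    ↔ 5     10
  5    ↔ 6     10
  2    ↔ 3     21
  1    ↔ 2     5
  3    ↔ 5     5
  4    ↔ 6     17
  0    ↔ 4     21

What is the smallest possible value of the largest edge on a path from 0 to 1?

20

A few of the 0→1 routes:
0-4-6-1: max(21, 17, 21) = 21
0-4-6-5-3-2-1: max(21, 17, 10, 5, 21, 5) = 21
0-4-6-5-3-1: max(21, 17, 10, 5, 3) = 21
0-1: max(20) = 20
Best route has worst link 20.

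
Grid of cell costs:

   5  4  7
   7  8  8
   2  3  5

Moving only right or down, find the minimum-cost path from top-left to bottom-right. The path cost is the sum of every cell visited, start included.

One optimal route is [0,0] → [1,0] → [2,0] → [2,1] → [2,2].
Its cost is 5 + 7 + 2 + 3 + 5 = 22.

22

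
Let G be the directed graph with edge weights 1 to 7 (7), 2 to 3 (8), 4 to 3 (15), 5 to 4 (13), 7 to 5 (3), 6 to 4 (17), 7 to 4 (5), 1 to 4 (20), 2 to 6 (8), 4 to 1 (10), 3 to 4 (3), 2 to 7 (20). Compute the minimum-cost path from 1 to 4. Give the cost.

Candidate routes:
1-4: 20
1-7-5-4: 7 + 3 + 13 = 23
1-7-4: 7 + 5 = 12
Shortest: 12.

12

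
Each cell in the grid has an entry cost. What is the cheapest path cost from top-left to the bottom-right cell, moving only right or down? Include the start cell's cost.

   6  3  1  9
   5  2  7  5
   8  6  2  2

21

One optimal route is r0c0 -> r0c1 -> r0c2 -> r1c2 -> r2c2 -> r2c3.
Its cost is 6 + 3 + 1 + 7 + 2 + 2 = 21.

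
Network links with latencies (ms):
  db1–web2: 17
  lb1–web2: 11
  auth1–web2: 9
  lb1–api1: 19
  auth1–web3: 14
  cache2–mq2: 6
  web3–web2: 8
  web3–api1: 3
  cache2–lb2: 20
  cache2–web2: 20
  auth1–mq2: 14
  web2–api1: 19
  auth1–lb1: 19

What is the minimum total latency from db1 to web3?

A few of the db1→web3 routes:
db1 → web2 → api1 → web3: 17 + 19 + 3 = 39
db1 → web2 → lb1 → api1 → web3: 17 + 11 + 19 + 3 = 50
db1 → web2 → web3: 17 + 8 = 25
db1 → web2 → auth1 → web3: 17 + 9 + 14 = 40
The minimum is 25 ms.

25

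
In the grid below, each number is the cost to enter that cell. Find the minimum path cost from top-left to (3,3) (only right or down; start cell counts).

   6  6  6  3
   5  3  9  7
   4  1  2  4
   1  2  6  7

28

Path [0,0]→[1,0]→[1,1]→[2,1]→[2,2]→[2,3]→[3,3]: 6 + 5 + 3 + 1 + 2 + 4 + 7 = 28.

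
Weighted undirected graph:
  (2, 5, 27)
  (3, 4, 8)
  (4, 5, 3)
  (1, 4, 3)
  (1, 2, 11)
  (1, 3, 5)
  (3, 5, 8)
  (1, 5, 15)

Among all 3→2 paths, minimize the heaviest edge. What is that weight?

11

A few of the 3→2 routes:
3-1-2: max(5, 11) = 11
3-5-1-2: max(8, 15, 11) = 15
3-4-5-1-2: max(8, 3, 15, 11) = 15
3-4-1-2: max(8, 3, 11) = 11
3-5-4-1-2: max(8, 3, 3, 11) = 11
Smallest bottleneck: 11.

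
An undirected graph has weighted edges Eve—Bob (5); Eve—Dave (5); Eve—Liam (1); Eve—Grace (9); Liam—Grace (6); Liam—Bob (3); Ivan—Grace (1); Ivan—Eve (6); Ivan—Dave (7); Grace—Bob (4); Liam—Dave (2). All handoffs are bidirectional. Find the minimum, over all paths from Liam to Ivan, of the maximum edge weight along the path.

4

Some routes from Liam to Ivan:
Liam -> Eve -> Bob -> Grace -> Ivan: max(1, 5, 4, 1) = 5
Liam -> Dave -> Eve -> Bob -> Grace -> Ivan: max(2, 5, 5, 4, 1) = 5
Liam -> Bob -> Grace -> Ivan: max(3, 4, 1) = 4
Best route has worst link 4.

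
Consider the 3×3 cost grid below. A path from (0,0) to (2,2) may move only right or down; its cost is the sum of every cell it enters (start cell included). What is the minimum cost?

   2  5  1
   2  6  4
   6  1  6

17

Cheapest: [0,0] → [1,0] → [1,1] → [2,1] → [2,2]
  2 + 2 + 6 + 1 + 6 = 17
(Top row then right column would cost 18.)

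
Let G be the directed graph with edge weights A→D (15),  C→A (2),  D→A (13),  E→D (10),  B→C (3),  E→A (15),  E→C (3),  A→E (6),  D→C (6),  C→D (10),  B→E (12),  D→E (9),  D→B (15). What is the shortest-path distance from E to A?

5

Comparing a few candidate routes:
E -> D -> C -> A: 10 + 6 + 2 = 18
E -> A: 15
E -> C -> A: 3 + 2 = 5
E -> D -> A: 10 + 13 = 23
Shortest: 5.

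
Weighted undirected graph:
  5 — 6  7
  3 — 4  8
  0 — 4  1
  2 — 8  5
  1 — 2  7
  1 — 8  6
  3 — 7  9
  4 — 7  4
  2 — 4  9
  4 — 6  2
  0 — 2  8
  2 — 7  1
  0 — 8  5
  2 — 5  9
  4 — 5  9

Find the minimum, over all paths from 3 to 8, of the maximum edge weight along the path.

Some routes from 3 to 8:
3→4→0→2→8: max(8, 1, 8, 5) = 8
3→4→0→8: max(8, 1, 5) = 8
3→4→0→2→1→8: max(8, 1, 8, 7, 6) = 8
The minimum achievable maximum is 8.

8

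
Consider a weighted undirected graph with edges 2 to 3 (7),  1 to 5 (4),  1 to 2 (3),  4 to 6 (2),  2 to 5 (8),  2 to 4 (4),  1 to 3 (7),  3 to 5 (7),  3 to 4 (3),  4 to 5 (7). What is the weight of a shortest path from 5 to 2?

Some routes from 5 to 2:
5→4→2: 7 + 4 = 11
5→1→2: 4 + 3 = 7
5→3→1→2: 7 + 7 + 3 = 17
5→2: 8
5→3→2: 7 + 7 = 14
5→3→4→2: 7 + 3 + 4 = 14
Shortest: 7.

7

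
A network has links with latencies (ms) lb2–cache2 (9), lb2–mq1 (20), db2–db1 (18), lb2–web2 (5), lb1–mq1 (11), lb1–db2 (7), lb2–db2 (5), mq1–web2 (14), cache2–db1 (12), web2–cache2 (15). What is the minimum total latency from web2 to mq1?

Comparing a few candidate routes:
web2 → cache2 → lb2 → mq1: 15 + 9 + 20 = 44
web2 → lb2 → mq1: 5 + 20 = 25
web2 → cache2 → lb2 → db2 → lb1 → mq1: 15 + 9 + 5 + 7 + 11 = 47
web2 → lb2 → db2 → lb1 → mq1: 5 + 5 + 7 + 11 = 28
web2 → mq1: 14
Best route has total 14 ms.

14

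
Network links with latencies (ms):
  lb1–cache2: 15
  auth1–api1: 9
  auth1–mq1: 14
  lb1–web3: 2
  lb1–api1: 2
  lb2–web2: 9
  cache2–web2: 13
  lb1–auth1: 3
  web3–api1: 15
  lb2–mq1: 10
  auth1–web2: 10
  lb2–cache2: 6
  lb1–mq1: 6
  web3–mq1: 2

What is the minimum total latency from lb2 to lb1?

14

Some routes from lb2 to lb1:
lb2 -> mq1 -> web3 -> lb1: 10 + 2 + 2 = 14
lb2 -> mq1 -> auth1 -> lb1: 10 + 14 + 3 = 27
lb2 -> mq1 -> lb1: 10 + 6 = 16
lb2 -> web2 -> auth1 -> lb1: 9 + 10 + 3 = 22
lb2 -> cache2 -> lb1: 6 + 15 = 21
Best route has total 14 ms.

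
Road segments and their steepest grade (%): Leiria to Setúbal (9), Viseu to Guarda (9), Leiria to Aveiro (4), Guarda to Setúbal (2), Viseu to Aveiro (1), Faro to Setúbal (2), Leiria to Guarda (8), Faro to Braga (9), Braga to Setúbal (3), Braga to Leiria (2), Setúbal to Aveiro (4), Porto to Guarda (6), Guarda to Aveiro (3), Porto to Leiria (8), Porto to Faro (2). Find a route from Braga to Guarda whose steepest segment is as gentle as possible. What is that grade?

3

A few of the Braga→Guarda routes:
Braga -> Leiria -> Aveiro -> Guarda: max(2, 4, 3) = 4
Braga -> Leiria -> Aveiro -> Setúbal -> Guarda: max(2, 4, 4, 2) = 4
Braga -> Leiria -> Aveiro -> Setúbal -> Faro -> Porto -> Guarda: max(2, 4, 4, 2, 2, 6) = 6
Braga -> Setúbal -> Guarda: max(3, 2) = 3
Braga -> Setúbal -> Aveiro -> Guarda: max(3, 4, 3) = 4
Best route has worst link 3%.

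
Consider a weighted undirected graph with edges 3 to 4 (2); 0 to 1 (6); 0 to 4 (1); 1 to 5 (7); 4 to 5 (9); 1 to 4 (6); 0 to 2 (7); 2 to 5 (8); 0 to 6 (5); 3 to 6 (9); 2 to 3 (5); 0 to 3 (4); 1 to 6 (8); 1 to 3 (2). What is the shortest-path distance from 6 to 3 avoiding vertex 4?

9

Comparing a few candidate routes:
6 - 0 - 3: 5 + 4 = 9
6 - 0 - 2 - 3: 5 + 7 + 5 = 17
6 - 1 - 0 - 3: 8 + 6 + 4 = 18
6 - 3: 9
6 - 1 - 3: 8 + 2 = 10
6 - 0 - 1 - 3: 5 + 6 + 2 = 13
Best route has total 9.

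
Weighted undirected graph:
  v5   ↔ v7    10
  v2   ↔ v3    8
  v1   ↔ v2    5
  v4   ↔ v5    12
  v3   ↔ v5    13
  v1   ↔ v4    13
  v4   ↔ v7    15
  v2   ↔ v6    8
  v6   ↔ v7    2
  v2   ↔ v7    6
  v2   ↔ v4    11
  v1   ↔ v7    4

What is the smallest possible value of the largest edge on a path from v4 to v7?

11

Checking several routes:
v4-v2-v6-v7: max(11, 8, 2) = 11
v4-v2-v3-v5-v7: max(11, 8, 13, 10) = 13
v4-v2-v7: max(11, 6) = 11
v4-v5-v3-v2-v7: max(12, 13, 8, 6) = 13
v4-v5-v7: max(12, 10) = 12
v4-v2-v1-v7: max(11, 5, 4) = 11
Best route has worst link 11.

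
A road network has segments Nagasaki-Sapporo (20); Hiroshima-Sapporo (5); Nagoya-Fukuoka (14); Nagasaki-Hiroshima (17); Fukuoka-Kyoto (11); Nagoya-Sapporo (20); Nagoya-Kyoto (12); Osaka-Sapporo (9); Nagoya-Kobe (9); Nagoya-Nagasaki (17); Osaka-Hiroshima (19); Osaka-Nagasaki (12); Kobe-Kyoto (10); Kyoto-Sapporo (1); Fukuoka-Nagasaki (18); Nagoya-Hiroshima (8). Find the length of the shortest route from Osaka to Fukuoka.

21

Some routes from Osaka to Fukuoka:
Osaka → Hiroshima → Sapporo → Kyoto → Fukuoka: 19 + 5 + 1 + 11 = 36
Osaka → Nagasaki → Fukuoka: 12 + 18 = 30
Osaka → Sapporo → Kyoto → Fukuoka: 9 + 1 + 11 = 21
Best route has total 21 mi.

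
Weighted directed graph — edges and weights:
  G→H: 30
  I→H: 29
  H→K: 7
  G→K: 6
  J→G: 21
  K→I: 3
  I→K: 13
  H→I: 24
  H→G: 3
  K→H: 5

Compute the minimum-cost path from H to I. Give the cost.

Candidate routes:
H-K-I: 7 + 3 = 10
H-I: 24
H-G-K-I: 3 + 6 + 3 = 12
The minimum is 10.

10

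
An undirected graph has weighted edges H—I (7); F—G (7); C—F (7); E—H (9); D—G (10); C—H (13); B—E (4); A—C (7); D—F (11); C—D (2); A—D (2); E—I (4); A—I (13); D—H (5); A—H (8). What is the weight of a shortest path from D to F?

Checking several routes:
D-G-F: 10 + 7 = 17
D-A-C-F: 2 + 7 + 7 = 16
D-C-F: 2 + 7 = 9
D-F: 11
The minimum is 9.

9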